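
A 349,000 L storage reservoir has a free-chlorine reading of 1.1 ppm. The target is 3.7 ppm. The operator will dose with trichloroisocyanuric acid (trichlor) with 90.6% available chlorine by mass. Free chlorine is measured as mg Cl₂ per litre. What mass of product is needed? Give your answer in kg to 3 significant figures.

1.00 kg

Chlorine deficit: 3.7 − 1.1 = 2.6 ppm = 2.6 mg/L as Cl₂.
Cl₂ equivalent needed: 2.6 mg/L × 349,000 L = 907,400 mg = 907.4 g.
Product at 90.6% available chlorine: 907.4 / 0.906 = 1002 g.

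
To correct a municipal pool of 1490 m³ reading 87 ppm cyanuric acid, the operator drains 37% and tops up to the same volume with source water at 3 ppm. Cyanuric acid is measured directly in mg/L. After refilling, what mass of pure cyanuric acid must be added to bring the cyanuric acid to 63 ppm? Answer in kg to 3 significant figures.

Volume: 1490 m³ = 1,490,000 L.
After draining 37% and refilling: 87 × 0.63 + 3 × 0.37 = 55.92 ppm.
Deficit to target: 63 − 55.92 = 7.08 mg/L.
Mass: 7.08 mg/L × 1,490,000 L = 10,550 g cyanuric acid.

10.5 kg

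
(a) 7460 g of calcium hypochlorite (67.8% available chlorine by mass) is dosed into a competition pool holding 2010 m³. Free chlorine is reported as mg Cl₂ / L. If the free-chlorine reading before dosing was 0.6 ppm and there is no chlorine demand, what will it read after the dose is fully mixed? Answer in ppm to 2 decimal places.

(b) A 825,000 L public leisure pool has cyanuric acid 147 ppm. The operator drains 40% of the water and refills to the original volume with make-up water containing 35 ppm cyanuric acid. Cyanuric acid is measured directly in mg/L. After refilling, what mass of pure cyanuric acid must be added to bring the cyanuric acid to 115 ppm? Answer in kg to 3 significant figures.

(a) 3.12 ppm; (b) 10.6 kg

(a) Volume: 2010 m³ = 2,010,000 L.
(a) Available chlorine delivered: 7460 g × 0.678 = 5058 g as Cl₂.
(a) Concentration rise: 5058 g / 2,010,000 L = 2.516 mg/L = 2.52 ppm.
(a) Final FC: 0.6 + 2.52 = 3.12 ppm.

(b) After draining 40% and refilling: 147 × 0.60 + 35 × 0.40 = 102.2 ppm.
(b) Deficit to target: 115 − 102.2 = 12.8 mg/L.
(b) Mass: 12.8 mg/L × 825,000 L = 10,560 g cyanuric acid.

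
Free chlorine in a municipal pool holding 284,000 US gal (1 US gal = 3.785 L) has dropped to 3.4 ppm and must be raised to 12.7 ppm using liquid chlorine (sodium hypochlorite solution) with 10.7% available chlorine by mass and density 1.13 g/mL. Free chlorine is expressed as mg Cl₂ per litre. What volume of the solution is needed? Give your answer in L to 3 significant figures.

82.7 L

Volume: 284,000 US gal × 3.785 L/gal = 1,074,940 L.
Chlorine deficit: 12.7 − 3.4 = 9.3 ppm = 9.3 mg/L as Cl₂.
Cl₂ equivalent needed: 9.3 mg/L × 1,074,940 L = 9,997,000 mg = 9997 g.
Product at 10.7% available chlorine: 9997 / 0.107 = 93,430 g.
Volume at density 1.13 g/mL: 93,430 g ÷ 1.13 g/mL = 82,680 mL.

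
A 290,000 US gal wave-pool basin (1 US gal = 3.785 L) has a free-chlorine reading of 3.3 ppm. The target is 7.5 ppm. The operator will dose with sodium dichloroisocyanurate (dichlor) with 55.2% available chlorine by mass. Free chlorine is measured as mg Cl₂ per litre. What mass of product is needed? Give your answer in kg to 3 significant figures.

Volume: 290,000 US gal × 3.785 L/gal = 1,097,650 L.
Chlorine deficit: 7.5 − 3.3 = 4.2 ppm = 4.2 mg/L as Cl₂.
Cl₂ equivalent needed: 4.2 mg/L × 1,097,650 L = 4,610,000 mg = 4610 g.
Product at 55.2% available chlorine: 4610 / 0.552 = 8352 g.

8.35 kg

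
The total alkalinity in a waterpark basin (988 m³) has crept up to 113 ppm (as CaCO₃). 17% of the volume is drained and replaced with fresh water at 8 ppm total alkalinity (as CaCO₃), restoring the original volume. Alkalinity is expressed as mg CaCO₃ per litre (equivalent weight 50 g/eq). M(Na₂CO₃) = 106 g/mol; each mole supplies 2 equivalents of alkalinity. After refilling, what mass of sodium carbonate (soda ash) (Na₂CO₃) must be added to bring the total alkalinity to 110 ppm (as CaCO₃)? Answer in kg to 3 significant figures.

15.6 kg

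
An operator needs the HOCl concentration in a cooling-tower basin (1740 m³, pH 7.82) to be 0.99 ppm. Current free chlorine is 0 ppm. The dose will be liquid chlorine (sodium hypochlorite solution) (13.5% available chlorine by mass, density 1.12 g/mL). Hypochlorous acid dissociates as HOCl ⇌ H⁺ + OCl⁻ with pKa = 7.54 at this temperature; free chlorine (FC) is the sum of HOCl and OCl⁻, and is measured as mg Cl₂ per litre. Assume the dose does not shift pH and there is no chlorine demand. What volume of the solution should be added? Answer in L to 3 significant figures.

33.1 L

Volume: 1740 m³ = 1,740,000 L.
[OCl⁻]/[HOCl] = 10^(pH − pKa) = 10^(7.82 − 7.54) = 1.905; fraction as HOCl = 1/(1 + 1.905) = 0.3442.
Free chlorine required for 0.99 ppm HOCl: 0.99 / 0.3442 = 2.876 ppm.
FC to add: 2.876 − 0 = 2.876 mg/L as Cl₂.
Cl₂ equivalent: 2.876 mg/L × 1,740,000 L = 5005 g.
Product at 13.5% available Cl: 5005 / 0.135 = 37,070 g.
Volume: 37,070 g ÷ 1.12 g/mL = 33,100 mL.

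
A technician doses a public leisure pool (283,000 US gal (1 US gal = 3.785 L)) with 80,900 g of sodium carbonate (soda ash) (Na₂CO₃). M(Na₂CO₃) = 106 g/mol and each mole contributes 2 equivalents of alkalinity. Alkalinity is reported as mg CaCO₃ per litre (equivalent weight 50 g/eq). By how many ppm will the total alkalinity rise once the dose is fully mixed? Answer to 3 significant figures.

71.3 ppm

Volume: 283,000 US gal × 3.785 L/gal = 1,071,155 L.
Moles of Na₂CO₃: 80,900 g ÷ 106 g/mol = 763.2 mol → 1526 eq of alkalinity.
As CaCO₃: 1526 eq × 50 g/eq = 76,320 g.
Rise: 76,320 g / 1,071,155 L × 1000 = 71.25 mg/L.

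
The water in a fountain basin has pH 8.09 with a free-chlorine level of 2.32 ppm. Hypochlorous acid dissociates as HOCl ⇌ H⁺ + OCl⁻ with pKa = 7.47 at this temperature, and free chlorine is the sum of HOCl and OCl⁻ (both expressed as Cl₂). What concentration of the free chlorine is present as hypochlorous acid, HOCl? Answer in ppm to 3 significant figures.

[OCl⁻]/[HOCl] = 10^(pH − pKa) = 10^(8.09 − 7.47) = 10^0.62 = 4.169.
Fraction as HOCl = 1 / (1 + 4.169) = 0.1935.
HOCl = 0.1935 × 2.32 ppm = 0.4489 ppm.

0.449 ppm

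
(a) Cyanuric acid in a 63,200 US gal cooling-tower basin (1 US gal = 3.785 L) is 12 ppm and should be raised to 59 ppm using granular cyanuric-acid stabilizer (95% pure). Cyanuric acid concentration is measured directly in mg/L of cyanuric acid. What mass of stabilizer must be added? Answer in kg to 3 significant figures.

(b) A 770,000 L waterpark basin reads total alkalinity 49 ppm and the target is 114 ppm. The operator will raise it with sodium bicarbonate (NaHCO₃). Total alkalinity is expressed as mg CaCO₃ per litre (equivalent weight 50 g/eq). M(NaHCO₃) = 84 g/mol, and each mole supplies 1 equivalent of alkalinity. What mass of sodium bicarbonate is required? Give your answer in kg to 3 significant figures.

(a) 11.8 kg; (b) 84.1 kg

(a) Volume: 63,200 US gal × 3.785 L/gal = 239,212 L.
(a) CYA to add: (59 − 12) = 47 mg/L × 239,212 L = 11,240 g cyanuric acid.
(a) At 95% purity: 11,240 / 0.95 = 11,830 g product.

(b) Alkalinity to add: (114 − 49) = 65 mg/L as CaCO₃ × 770,000 L = 50,050 g as CaCO₃.
(b) Equivalents: 50,050 g ÷ 50 g/eq = 1001 eq.
(b) NaHCO₃ supplies 1 eq per mole → 1001 mol.
(b) Mass: 1001 mol × 84 g/mol = 84,080 g.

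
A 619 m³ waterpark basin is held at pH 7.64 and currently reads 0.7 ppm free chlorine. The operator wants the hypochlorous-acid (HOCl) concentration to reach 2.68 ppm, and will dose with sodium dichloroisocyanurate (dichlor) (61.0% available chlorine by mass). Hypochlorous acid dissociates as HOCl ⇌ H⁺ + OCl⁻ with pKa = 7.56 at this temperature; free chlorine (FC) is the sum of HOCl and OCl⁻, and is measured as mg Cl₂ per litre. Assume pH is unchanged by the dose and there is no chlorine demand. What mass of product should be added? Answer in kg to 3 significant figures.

Volume: 619 m³ = 619,000 L.
[OCl⁻]/[HOCl] = 10^(pH − pKa) = 10^(7.64 − 7.56) = 1.202; fraction as HOCl = 1/(1 + 1.202) = 0.4541.
Free chlorine required for 2.68 ppm HOCl: 2.68 / 0.4541 = 5.902 ppm.
FC to add: 5.902 − 0.7 = 5.202 mg/L as Cl₂.
Cl₂ equivalent: 5.202 mg/L × 619,000 L = 3220 g.
Product at 61.0% available Cl: 3220 / 0.61 = 5279 g.

5.28 kg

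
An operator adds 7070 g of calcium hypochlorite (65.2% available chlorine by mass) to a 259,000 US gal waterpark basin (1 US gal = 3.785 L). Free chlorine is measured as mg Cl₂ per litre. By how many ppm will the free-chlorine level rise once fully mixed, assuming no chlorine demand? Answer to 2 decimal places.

Volume: 259,000 US gal × 3.785 L/gal = 980,315 L.
Available chlorine delivered: 7070 g × 0.652 = 4610 g as Cl₂.
Concentration rise: 4610 g / 980,315 L = 4.702 mg/L = 4.70 ppm.

4.70 ppm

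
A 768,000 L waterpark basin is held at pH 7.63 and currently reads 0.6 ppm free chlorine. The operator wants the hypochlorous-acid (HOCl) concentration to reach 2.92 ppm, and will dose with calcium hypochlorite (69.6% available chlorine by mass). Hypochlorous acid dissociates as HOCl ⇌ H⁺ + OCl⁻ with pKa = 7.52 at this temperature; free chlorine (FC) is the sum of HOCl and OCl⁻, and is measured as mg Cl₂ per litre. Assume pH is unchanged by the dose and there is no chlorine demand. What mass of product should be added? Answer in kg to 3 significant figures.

6.71 kg

[OCl⁻]/[HOCl] = 10^(pH − pKa) = 10^(7.63 − 7.52) = 1.288; fraction as HOCl = 1/(1 + 1.288) = 0.437.
Free chlorine required for 2.92 ppm HOCl: 2.92 / 0.437 = 6.682 ppm.
FC to add: 6.682 − 0.6 = 6.082 mg/L as Cl₂.
Cl₂ equivalent: 6.082 mg/L × 768,000 L = 4671 g.
Product at 69.6% available Cl: 4671 / 0.696 = 6711 g.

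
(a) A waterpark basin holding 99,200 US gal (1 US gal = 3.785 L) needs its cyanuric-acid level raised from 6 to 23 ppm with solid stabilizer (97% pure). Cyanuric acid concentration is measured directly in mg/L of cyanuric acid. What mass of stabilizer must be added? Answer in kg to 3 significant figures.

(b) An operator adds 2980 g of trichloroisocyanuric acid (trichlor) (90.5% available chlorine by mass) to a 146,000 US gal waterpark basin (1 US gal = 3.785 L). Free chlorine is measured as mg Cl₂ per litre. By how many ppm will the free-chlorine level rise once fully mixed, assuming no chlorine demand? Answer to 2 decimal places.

(a) 6.58 kg; (b) 4.88 ppm

(a) Volume: 99,200 US gal × 3.785 L/gal = 375,472 L.
(a) CYA to add: (23 − 6) = 17 mg/L × 375,472 L = 6383 g cyanuric acid.
(a) At 97% purity: 6383 / 0.97 = 6580 g product.

(b) Volume: 146,000 US gal × 3.785 L/gal = 552,610 L.
(b) Available chlorine delivered: 2980 g × 0.905 = 2697 g as Cl₂.
(b) Concentration rise: 2697 g / 552,610 L = 4.88 mg/L = 4.88 ppm.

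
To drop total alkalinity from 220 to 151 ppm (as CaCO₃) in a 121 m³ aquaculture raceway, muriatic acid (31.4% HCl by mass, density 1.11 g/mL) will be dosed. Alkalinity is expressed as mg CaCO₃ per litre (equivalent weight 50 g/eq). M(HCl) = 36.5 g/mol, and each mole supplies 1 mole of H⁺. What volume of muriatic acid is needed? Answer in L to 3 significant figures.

Volume: 121 m³ = 121,000 L.
Alkalinity to neutralize: (220 − 151) = 69 mg/L as CaCO₃ × 121,000 L = 8349 g as CaCO₃.
Equivalents of H⁺ required: 8349 ÷ 50 g/eq = 167 eq = 167 mol HCl.
Mass of HCl: 167 × 36.5 = 6095 g.
Mass of 31.4% solution: 6095 / 0.314 = 19,410 g.
Volume: 19,410 g ÷ 1.11 g/mL = 17,490 mL.

17.5 L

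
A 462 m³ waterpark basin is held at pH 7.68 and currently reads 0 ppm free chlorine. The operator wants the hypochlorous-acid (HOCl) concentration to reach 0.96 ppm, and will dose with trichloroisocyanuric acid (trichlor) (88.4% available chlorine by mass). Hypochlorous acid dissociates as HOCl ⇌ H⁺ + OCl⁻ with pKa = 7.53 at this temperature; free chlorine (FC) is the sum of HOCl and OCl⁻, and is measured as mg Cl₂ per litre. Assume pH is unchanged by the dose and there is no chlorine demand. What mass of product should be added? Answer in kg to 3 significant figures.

Volume: 462 m³ = 462,000 L.
[OCl⁻]/[HOCl] = 10^(pH − pKa) = 10^(7.68 − 7.53) = 1.413; fraction as HOCl = 1/(1 + 1.413) = 0.4145.
Free chlorine required for 0.96 ppm HOCl: 0.96 / 0.4145 = 2.316 ppm.
FC to add: 2.316 − 0 = 2.316 mg/L as Cl₂.
Cl₂ equivalent: 2.316 mg/L × 462,000 L = 1070 g.
Product at 88.4% available Cl: 1070 / 0.884 = 1210 g.

1.21 kg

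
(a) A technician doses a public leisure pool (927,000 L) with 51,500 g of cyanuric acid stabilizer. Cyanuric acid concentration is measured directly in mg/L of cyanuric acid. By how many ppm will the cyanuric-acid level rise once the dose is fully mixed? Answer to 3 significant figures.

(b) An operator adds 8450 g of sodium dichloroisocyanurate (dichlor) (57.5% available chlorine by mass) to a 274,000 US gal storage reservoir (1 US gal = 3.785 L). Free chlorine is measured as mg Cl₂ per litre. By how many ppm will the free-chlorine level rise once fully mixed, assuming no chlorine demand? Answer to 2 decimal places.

(a) Rise: 51,500 g / 927,000 L × 1000 = 55.56 mg/L.

(b) Volume: 274,000 US gal × 3.785 L/gal = 1,037,090 L.
(b) Available chlorine delivered: 8450 g × 0.575 = 4859 g as Cl₂.
(b) Concentration rise: 4859 g / 1,037,090 L = 4.685 mg/L = 4.68 ppm.

(a) 55.6 ppm; (b) 4.68 ppm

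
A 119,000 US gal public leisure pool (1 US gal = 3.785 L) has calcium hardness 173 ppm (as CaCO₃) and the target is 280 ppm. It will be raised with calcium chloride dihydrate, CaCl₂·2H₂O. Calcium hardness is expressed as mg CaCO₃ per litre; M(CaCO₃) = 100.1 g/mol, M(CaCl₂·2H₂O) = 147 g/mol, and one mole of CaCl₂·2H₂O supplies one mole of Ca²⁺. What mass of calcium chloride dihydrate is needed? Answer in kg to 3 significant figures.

Volume: 119,000 US gal × 3.785 L/gal = 450,415 L.
Hardness to add: (280 − 173) = 107 mg/L as CaCO₃ × 450,415 L = 48,190 g as CaCO₃.
Moles of Ca²⁺ (1 mol Ca²⁺ ≡ 1 mol CaCO₃): 48,190 / 100.1 g/mol = 481.5 mol.
Mass of CaCl₂·2H₂O: 481.5 × 147 = 70,780 g.

70.8 kg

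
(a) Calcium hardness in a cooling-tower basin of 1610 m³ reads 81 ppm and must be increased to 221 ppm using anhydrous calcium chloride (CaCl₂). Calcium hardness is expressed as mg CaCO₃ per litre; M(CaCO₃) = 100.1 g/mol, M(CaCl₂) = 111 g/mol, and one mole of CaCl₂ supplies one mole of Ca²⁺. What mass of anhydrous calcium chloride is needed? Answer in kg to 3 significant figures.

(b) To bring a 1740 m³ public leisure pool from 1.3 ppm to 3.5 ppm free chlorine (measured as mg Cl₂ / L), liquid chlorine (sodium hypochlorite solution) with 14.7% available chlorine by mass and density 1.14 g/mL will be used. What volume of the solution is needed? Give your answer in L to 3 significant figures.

(a) 250 kg; (b) 22.8 L

(a) Volume: 1610 m³ = 1,610,000 L.
(a) Hardness to add: (221 − 81) = 140 mg/L as CaCO₃ × 1,610,000 L = 225,400 g as CaCO₃.
(a) Moles of Ca²⁺ (1 mol Ca²⁺ ≡ 1 mol CaCO₃): 225,400 / 100.1 g/mol = 2252 mol.
(a) Mass of CaCl₂: 2252 × 111 = 249,900 g.

(b) Volume: 1740 m³ = 1,740,000 L.
(b) Chlorine deficit: 3.5 − 1.3 = 2.2 ppm = 2.2 mg/L as Cl₂.
(b) Cl₂ equivalent needed: 2.2 mg/L × 1,740,000 L = 3,828,000 mg = 3828 g.
(b) Product at 14.7% available chlorine: 3828 / 0.147 = 26,040 g.
(b) Volume at density 1.14 g/mL: 26,040 g ÷ 1.14 g/mL = 22,840 mL.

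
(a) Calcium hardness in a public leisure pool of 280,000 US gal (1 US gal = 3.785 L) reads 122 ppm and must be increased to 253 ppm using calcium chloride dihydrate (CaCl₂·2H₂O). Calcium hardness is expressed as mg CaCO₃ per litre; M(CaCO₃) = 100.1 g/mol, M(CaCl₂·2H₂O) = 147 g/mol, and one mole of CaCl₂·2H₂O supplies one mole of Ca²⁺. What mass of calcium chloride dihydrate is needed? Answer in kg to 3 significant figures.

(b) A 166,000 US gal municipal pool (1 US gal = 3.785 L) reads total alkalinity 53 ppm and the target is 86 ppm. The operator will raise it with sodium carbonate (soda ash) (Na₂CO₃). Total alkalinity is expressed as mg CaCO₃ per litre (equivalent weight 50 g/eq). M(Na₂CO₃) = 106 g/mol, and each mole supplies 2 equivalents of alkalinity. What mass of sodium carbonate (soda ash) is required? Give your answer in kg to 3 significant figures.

(a) Volume: 280,000 US gal × 3.785 L/gal = 1,059,800 L.
(a) Hardness to add: (253 − 122) = 131 mg/L as CaCO₃ × 1,059,800 L = 138,800 g as CaCO₃.
(a) Moles of Ca²⁺ (1 mol Ca²⁺ ≡ 1 mol CaCO₃): 138,800 / 100.1 g/mol = 1387 mol.
(a) Mass of CaCl₂·2H₂O: 1387 × 147 = 203,900 g.

(b) Volume: 166,000 US gal × 3.785 L/gal = 628,310 L.
(b) Alkalinity to add: (86 − 53) = 33 mg/L as CaCO₃ × 628,310 L = 20,730 g as CaCO₃.
(b) Equivalents: 20,730 g ÷ 50 g/eq = 414.7 eq.
(b) Each mole of Na₂CO₃ supplies 2 eq, so 414.7 / 2 = 207.3 mol.
(b) Mass: 207.3 mol × 106 g/mol = 21,980 g.

(a) 204 kg; (b) 22.0 kg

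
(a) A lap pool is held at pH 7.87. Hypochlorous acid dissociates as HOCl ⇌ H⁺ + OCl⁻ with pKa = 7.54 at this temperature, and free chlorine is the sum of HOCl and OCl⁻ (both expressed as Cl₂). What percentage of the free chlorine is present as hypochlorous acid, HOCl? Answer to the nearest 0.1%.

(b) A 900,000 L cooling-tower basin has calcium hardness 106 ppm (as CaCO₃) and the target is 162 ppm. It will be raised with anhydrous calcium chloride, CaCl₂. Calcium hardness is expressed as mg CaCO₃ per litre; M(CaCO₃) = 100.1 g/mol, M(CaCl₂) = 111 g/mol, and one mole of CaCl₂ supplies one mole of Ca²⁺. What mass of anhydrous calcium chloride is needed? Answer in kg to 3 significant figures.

(a) [OCl⁻]/[HOCl] = 10^(pH − pKa) = 10^(7.87 − 7.54) = 10^0.33 = 2.138.
(a) Fraction as HOCl = 1 / (1 + 2.138) = 0.3187.

(b) Hardness to add: (162 − 106) = 56 mg/L as CaCO₃ × 900,000 L = 50,400 g as CaCO₃.
(b) Moles of Ca²⁺ (1 mol Ca²⁺ ≡ 1 mol CaCO₃): 50,400 / 100.1 g/mol = 503.5 mol.
(b) Mass of CaCl₂: 503.5 × 111 = 55,890 g.

(a) 31.9%; (b) 55.9 kg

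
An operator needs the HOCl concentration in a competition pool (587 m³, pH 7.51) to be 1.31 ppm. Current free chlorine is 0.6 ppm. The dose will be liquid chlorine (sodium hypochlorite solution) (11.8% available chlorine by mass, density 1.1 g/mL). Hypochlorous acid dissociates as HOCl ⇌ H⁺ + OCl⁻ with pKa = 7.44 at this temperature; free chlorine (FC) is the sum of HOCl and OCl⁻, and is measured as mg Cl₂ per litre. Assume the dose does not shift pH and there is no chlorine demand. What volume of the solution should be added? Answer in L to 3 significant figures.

10.2 L

Volume: 587 m³ = 587,000 L.
[OCl⁻]/[HOCl] = 10^(pH − pKa) = 10^(7.51 − 7.44) = 1.175; fraction as HOCl = 1/(1 + 1.175) = 0.4598.
Free chlorine required for 1.31 ppm HOCl: 1.31 / 0.4598 = 2.849 ppm.
FC to add: 2.849 − 0.6 = 2.249 mg/L as Cl₂.
Cl₂ equivalent: 2.249 mg/L × 587,000 L = 1320 g.
Product at 11.8% available Cl: 1320 / 0.118 = 11,190 g.
Volume: 11,190 g ÷ 1.1 g/mL = 10,170 mL.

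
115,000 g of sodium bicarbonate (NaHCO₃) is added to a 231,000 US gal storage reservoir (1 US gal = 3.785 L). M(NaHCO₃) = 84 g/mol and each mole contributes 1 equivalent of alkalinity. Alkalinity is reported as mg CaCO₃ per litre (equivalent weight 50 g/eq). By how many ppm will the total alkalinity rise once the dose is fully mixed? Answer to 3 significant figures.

Volume: 231,000 US gal × 3.785 L/gal = 874,335 L.
Moles of NaHCO₃: 115,000 g ÷ 84 g/mol = 1369 mol → 1369 eq of alkalinity.
As CaCO₃: 1369 eq × 50 g/eq = 68,450 g.
Rise: 68,450 g / 874,335 L × 1000 = 78.29 mg/L.

78.3 ppm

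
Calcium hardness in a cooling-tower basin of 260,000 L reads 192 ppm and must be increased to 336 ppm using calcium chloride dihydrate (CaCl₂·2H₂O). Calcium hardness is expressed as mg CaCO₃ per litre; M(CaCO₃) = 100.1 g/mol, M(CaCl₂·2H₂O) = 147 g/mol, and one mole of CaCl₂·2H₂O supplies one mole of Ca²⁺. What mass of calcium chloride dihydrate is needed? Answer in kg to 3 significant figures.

Hardness to add: (336 − 192) = 144 mg/L as CaCO₃ × 260,000 L = 37,440 g as CaCO₃.
Moles of Ca²⁺ (1 mol Ca²⁺ ≡ 1 mol CaCO₃): 37,440 / 100.1 g/mol = 374 mol.
Mass of CaCl₂·2H₂O: 374 × 147 = 54,980 g.

55.0 kg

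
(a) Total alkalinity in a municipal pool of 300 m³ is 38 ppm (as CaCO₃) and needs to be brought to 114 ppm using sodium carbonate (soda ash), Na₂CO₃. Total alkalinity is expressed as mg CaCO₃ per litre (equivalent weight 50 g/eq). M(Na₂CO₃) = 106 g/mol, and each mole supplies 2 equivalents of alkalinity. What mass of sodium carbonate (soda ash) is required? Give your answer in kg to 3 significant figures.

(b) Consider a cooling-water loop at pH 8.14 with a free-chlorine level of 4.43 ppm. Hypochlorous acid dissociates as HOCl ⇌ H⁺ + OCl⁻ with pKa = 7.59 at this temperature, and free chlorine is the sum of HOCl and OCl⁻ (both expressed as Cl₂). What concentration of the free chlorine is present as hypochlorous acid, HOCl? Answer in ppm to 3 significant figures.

(a) 24.2 kg; (b) 0.974 ppm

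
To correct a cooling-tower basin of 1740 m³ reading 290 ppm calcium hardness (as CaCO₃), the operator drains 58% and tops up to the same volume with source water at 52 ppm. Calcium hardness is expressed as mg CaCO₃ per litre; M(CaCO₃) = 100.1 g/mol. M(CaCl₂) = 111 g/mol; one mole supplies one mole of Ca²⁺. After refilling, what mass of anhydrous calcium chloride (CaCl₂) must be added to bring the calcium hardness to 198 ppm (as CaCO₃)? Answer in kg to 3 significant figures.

Volume: 1740 m³ = 1,740,000 L.
After draining 58% and refilling: 290 × 0.42 + 52 × 0.58 = 151.96 ppm.
Deficit to target: 198 − 151.96 = 46.04 mg/L.
As CaCO₃: 46.04 mg/L × 1,740,000 L = 80,110 g; ÷ 100.1 = 800.3 mol Ca²⁺.
Mass: 800.3 × 111 = 88,830 g.

88.8 kg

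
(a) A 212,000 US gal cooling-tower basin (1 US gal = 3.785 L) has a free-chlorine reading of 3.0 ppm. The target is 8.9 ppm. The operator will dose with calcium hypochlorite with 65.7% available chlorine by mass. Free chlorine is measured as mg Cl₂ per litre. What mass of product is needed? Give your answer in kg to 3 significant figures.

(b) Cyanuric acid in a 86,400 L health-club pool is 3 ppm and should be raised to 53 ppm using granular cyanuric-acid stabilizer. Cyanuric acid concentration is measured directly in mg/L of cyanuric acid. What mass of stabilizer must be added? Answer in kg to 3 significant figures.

(a) Volume: 212,000 US gal × 3.785 L/gal = 802,420 L.
(a) Chlorine deficit: 8.9 − 3.0 = 5.9 ppm = 5.9 mg/L as Cl₂.
(a) Cl₂ equivalent needed: 5.9 mg/L × 802,420 L = 4,734,000 mg = 4734 g.
(a) Product at 65.7% available chlorine: 4734 / 0.657 = 7206 g.

(b) CYA to add: (53 − 3) = 50 mg/L × 86,400 L = 4320 g cyanuric acid.

(a) 7.21 kg; (b) 4.32 kg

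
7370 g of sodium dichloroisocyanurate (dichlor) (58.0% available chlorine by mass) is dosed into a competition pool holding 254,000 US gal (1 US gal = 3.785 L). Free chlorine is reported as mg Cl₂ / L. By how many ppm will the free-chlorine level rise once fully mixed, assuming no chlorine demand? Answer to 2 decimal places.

4.45 ppm

Volume: 254,000 US gal × 3.785 L/gal = 961,390 L.
Available chlorine delivered: 7370 g × 0.58 = 4275 g as Cl₂.
Concentration rise: 4275 g / 961,390 L = 4.446 mg/L = 4.45 ppm.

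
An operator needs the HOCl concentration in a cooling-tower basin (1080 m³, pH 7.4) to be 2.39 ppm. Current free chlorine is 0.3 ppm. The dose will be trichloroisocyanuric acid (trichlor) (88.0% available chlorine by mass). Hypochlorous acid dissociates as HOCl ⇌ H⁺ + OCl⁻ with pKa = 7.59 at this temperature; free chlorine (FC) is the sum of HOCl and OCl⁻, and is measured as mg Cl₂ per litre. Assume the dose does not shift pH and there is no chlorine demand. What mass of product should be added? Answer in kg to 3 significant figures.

4.46 kg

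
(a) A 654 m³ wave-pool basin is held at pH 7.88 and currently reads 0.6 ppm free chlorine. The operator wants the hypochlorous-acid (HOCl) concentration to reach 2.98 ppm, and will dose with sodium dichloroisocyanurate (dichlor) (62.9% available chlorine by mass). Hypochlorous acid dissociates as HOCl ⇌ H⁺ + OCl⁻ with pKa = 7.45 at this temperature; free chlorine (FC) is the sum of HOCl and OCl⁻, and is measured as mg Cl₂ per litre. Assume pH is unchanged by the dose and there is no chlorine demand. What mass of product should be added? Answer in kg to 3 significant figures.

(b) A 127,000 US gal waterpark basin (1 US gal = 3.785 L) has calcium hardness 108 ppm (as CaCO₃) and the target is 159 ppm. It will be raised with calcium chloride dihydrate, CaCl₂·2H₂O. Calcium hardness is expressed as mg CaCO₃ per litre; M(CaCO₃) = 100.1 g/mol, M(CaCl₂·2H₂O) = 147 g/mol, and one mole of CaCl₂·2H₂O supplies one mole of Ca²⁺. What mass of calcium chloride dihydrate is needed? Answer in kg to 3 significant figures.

(a) 10.8 kg; (b) 36.0 kg

(a) Volume: 654 m³ = 654,000 L.
(a) [OCl⁻]/[HOCl] = 10^(pH − pKa) = 10^(7.88 − 7.45) = 2.692; fraction as HOCl = 1/(1 + 2.692) = 0.2709.
(a) Free chlorine required for 2.98 ppm HOCl: 2.98 / 0.2709 = 11 ppm.
(a) FC to add: 11 − 0.6 = 10.4 mg/L as Cl₂.
(a) Cl₂ equivalent: 10.4 mg/L × 654,000 L = 6802 g.
(a) Product at 62.9% available Cl: 6802 / 0.629 = 10,810 g.

(b) Volume: 127,000 US gal × 3.785 L/gal = 480,695 L.
(b) Hardness to add: (159 − 108) = 51 mg/L as CaCO₃ × 480,695 L = 24,520 g as CaCO₃.
(b) Moles of Ca²⁺ (1 mol Ca²⁺ ≡ 1 mol CaCO₃): 24,520 / 100.1 g/mol = 244.9 mol.
(b) Mass of CaCl₂·2H₂O: 244.9 × 147 = 36,000 g.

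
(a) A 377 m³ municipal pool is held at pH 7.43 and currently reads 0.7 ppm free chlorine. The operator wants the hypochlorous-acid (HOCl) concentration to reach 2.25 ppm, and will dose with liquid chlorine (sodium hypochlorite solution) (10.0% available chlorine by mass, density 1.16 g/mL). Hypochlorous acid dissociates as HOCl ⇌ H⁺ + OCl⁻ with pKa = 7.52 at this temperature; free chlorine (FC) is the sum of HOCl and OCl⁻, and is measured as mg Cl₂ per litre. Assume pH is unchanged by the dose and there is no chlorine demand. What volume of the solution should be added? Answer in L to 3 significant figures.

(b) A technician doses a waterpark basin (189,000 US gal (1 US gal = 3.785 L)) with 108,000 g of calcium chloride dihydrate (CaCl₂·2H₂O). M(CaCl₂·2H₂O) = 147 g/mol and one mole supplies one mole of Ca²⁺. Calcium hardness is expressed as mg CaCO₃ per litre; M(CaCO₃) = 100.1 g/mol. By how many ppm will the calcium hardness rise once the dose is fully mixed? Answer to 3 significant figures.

(a) Volume: 377 m³ = 377,000 L.
(a) [OCl⁻]/[HOCl] = 10^(pH − pKa) = 10^(7.43 − 7.52) = 0.8128; fraction as HOCl = 1/(1 + 0.8128) = 0.5516.
(a) Free chlorine required for 2.25 ppm HOCl: 2.25 / 0.5516 = 4.079 ppm.
(a) FC to add: 4.079 − 0.7 = 3.379 mg/L as Cl₂.
(a) Cl₂ equivalent: 3.379 mg/L × 377,000 L = 1274 g.
(a) Product at 10.0% available Cl: 1274 / 0.1 = 12,740 g.
(a) Volume: 12,740 g ÷ 1.16 g/mL = 10,980 mL.

(b) Volume: 189,000 US gal × 3.785 L/gal = 715,365 L.
(b) Moles of Ca²⁺: 108,000 g ÷ 147 g/mol = 734.7 mol.
(b) As CaCO₃: 734.7 mol × 100.1 g/mol = 73,540 g.
(b) Rise: 73,540 g / 715,365 L × 1000 = 102.8 mg/L.

(a) 11.0 L; (b) 103 ppm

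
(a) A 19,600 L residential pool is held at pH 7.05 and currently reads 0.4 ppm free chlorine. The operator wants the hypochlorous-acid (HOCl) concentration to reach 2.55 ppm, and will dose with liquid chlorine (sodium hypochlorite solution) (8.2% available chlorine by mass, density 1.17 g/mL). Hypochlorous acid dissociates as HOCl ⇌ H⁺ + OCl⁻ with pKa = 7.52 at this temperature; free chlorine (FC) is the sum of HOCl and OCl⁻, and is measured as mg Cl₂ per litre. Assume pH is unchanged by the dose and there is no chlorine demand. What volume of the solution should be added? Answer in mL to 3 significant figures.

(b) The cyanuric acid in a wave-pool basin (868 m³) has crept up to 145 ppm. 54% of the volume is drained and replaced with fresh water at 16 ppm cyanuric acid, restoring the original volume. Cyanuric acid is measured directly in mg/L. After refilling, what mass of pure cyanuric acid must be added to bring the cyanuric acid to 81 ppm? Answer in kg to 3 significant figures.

(a) [OCl⁻]/[HOCl] = 10^(pH − pKa) = 10^(7.05 − 7.52) = 0.3388; fraction as HOCl = 1/(1 + 0.3388) = 0.7469.
(a) Free chlorine required for 2.55 ppm HOCl: 2.55 / 0.7469 = 3.414 ppm.
(a) FC to add: 3.414 − 0.4 = 3.014 mg/L as Cl₂.
(a) Cl₂ equivalent: 3.014 mg/L × 19,600 L = 59.08 g.
(a) Product at 8.2% available Cl: 59.08 / 0.082 = 720.4 g.
(a) Volume: 720.4 g ÷ 1.17 g/mL = 615.8 mL.

(b) Volume: 868 m³ = 868,000 L.
(b) After draining 54% and refilling: 145 × 0.46 + 16 × 0.54 = 75.34 ppm.
(b) Deficit to target: 81 − 75.34 = 5.66 mg/L.
(b) Mass: 5.66 mg/L × 868,000 L = 4913 g cyanuric acid.

(a) 616 mL; (b) 4.91 kg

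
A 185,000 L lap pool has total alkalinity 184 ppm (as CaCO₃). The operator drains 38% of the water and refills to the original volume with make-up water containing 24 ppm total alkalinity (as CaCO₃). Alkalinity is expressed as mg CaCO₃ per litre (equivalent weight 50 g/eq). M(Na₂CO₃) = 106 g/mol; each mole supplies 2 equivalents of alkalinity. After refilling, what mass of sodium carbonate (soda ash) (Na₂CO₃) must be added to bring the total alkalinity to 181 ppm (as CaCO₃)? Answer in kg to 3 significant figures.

11.3 kg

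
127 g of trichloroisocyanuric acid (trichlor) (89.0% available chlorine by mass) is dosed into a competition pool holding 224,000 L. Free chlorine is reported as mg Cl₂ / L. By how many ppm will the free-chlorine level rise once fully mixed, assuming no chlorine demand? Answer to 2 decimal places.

Available chlorine delivered: 127 g × 0.89 = 113 g as Cl₂.
Concentration rise: 113 g / 224,000 L = 0.5046 mg/L = 0.50 ppm.

0.50 ppm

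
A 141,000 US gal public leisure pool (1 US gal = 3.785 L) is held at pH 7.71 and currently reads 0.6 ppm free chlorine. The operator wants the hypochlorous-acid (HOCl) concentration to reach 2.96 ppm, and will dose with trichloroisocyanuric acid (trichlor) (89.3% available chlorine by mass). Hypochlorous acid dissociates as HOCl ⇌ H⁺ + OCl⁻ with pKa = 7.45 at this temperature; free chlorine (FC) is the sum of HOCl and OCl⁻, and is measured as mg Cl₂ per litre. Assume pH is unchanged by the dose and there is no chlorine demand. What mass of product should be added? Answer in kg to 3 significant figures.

Volume: 141,000 US gal × 3.785 L/gal = 533,685 L.
[OCl⁻]/[HOCl] = 10^(pH − pKa) = 10^(7.71 − 7.45) = 1.82; fraction as HOCl = 1/(1 + 1.82) = 0.3546.
Free chlorine required for 2.96 ppm HOCl: 2.96 / 0.3546 = 8.346 ppm.
FC to add: 8.346 − 0.6 = 7.746 mg/L as Cl₂.
Cl₂ equivalent: 7.746 mg/L × 533,685 L = 4134 g.
Product at 89.3% available Cl: 4134 / 0.893 = 4629 g.

4.63 kg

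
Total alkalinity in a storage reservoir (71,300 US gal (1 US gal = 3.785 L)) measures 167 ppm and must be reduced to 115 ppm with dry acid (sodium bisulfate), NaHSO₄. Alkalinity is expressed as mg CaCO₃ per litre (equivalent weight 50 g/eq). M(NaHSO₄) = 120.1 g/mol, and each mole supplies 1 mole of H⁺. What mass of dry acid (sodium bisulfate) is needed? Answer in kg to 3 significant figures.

Volume: 71,300 US gal × 3.785 L/gal = 269,870 L.
Alkalinity to neutralize: (167 − 115) = 52 mg/L as CaCO₃ × 269,870 L = 14,030 g as CaCO₃.
Equivalents of H⁺ required: 14,030 ÷ 50 g/eq = 280.7 eq = 280.7 mol NaHSO₄.
Mass of NaHSO₄: 280.7 × 120.1 = 33,710 g.

33.7 kg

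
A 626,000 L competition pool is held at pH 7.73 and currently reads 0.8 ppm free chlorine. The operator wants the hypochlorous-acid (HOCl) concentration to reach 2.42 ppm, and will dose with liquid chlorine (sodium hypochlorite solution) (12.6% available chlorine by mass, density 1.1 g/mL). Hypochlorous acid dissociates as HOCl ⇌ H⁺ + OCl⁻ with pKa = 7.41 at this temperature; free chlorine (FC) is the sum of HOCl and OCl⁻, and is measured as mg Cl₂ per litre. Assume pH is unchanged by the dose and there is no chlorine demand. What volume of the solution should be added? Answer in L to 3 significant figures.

30.2 L

[OCl⁻]/[HOCl] = 10^(pH − pKa) = 10^(7.73 − 7.41) = 2.089; fraction as HOCl = 1/(1 + 2.089) = 0.3237.
Free chlorine required for 2.42 ppm HOCl: 2.42 / 0.3237 = 7.476 ppm.
FC to add: 7.476 − 0.8 = 6.676 mg/L as Cl₂.
Cl₂ equivalent: 6.676 mg/L × 626,000 L = 4179 g.
Product at 12.6% available Cl: 4179 / 0.126 = 33,170 g.
Volume: 33,170 g ÷ 1.1 g/mL = 30,150 mL.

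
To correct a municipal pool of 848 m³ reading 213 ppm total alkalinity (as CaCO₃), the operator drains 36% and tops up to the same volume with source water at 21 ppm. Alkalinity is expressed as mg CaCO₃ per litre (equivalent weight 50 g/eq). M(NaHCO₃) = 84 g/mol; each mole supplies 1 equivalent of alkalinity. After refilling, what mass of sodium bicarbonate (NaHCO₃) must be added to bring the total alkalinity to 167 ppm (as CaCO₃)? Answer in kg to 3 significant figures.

32.9 kg

Volume: 848 m³ = 848,000 L.
After draining 36% and refilling: 213 × 0.64 + 21 × 0.36 = 143.88 ppm.
Deficit to target: 167 − 143.88 = 23.12 mg/L.
As CaCO₃: 23.12 mg/L × 848,000 L = 19,610 g; ÷ 50 g/eq ÷ 1 = 392.1 mol NaHCO₃.
Mass: 392.1 × 84 = 32,940 g.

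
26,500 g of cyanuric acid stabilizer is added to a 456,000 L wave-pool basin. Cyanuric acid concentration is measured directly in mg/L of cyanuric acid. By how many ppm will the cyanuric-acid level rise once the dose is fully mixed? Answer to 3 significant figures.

Rise: 26,500 g / 456,000 L × 1000 = 58.11 mg/L.

58.1 ppm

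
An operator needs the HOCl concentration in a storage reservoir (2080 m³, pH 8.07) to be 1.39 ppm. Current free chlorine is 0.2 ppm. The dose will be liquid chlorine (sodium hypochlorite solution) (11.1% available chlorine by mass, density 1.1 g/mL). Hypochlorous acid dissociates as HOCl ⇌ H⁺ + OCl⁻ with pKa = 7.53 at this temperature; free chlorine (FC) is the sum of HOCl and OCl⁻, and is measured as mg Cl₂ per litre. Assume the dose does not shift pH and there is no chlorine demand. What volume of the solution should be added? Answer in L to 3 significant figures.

Volume: 2080 m³ = 2,080,000 L.
[OCl⁻]/[HOCl] = 10^(pH − pKa) = 10^(8.07 − 7.53) = 3.467; fraction as HOCl = 1/(1 + 3.467) = 0.2238.
Free chlorine required for 1.39 ppm HOCl: 1.39 / 0.2238 = 6.21 ppm.
FC to add: 6.21 − 0.2 = 6.01 mg/L as Cl₂.
Cl₂ equivalent: 6.01 mg/L × 2,080,000 L = 12,500 g.
Product at 11.1% available Cl: 12,500 / 0.111 = 112,600 g.
Volume: 112,600 g ÷ 1.1 g/mL = 102,400 mL.

102 L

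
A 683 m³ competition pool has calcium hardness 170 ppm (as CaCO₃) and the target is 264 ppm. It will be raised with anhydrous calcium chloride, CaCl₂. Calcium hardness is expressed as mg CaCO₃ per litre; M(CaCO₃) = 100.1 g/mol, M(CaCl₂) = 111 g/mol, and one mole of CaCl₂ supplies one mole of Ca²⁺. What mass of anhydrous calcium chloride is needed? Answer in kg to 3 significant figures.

71.2 kg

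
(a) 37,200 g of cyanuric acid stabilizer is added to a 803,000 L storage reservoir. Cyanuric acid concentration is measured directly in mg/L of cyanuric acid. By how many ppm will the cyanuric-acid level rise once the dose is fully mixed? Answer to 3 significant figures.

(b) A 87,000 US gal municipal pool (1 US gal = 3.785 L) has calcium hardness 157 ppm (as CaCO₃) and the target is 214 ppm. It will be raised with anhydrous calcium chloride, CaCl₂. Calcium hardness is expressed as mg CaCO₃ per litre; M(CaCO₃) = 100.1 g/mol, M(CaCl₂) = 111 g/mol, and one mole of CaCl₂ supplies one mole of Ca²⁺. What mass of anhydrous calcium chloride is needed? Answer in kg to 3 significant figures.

(a) Rise: 37,200 g / 803,000 L × 1000 = 46.33 mg/L.

(b) Volume: 87,000 US gal × 3.785 L/gal = 329,295 L.
(b) Hardness to add: (214 − 157) = 57 mg/L as CaCO₃ × 329,295 L = 18,770 g as CaCO₃.
(b) Moles of Ca²⁺ (1 mol Ca²⁺ ≡ 1 mol CaCO₃): 18,770 / 100.1 g/mol = 187.5 mol.
(b) Mass of CaCl₂: 187.5 × 111 = 20,810 g.

(a) 46.3 ppm; (b) 20.8 kg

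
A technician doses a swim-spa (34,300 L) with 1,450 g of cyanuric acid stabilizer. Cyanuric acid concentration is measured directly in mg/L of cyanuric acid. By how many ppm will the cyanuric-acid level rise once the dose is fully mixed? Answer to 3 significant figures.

42.3 ppm

Rise: 1,450 g / 34,300 L × 1000 = 42.27 mg/L.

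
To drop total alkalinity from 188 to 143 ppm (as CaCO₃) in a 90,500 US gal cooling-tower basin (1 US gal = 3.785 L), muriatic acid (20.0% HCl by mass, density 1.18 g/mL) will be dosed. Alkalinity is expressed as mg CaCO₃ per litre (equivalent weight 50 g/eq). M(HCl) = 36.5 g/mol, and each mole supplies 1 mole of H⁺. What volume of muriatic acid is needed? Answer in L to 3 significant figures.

Volume: 90,500 US gal × 3.785 L/gal = 342,542 L.
Alkalinity to neutralize: (188 − 143) = 45 mg/L as CaCO₃ × 342,542 L = 15,410 g as CaCO₃.
Equivalents of H⁺ required: 15,410 ÷ 50 g/eq = 308.3 eq = 308.3 mol HCl.
Mass of HCl: 308.3 × 36.5 = 11,250 g.
Mass of 20.0% solution: 11,250 / 0.2 = 56,260 g.
Volume: 56,260 g ÷ 1.18 g/mL = 47,680 mL.

47.7 L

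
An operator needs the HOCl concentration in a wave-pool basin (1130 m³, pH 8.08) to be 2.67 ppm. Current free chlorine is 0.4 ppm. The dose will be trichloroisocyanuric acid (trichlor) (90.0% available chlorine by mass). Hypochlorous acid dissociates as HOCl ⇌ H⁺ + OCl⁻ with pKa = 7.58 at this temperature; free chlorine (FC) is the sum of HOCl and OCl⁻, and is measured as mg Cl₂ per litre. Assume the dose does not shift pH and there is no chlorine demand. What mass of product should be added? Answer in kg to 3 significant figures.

13.5 kg

Volume: 1130 m³ = 1,130,000 L.
[OCl⁻]/[HOCl] = 10^(pH − pKa) = 10^(8.08 − 7.58) = 3.162; fraction as HOCl = 1/(1 + 3.162) = 0.2403.
Free chlorine required for 2.67 ppm HOCl: 2.67 / 0.2403 = 11.11 ppm.
FC to add: 11.11 − 0.4 = 10.71 mg/L as Cl₂.
Cl₂ equivalent: 10.71 mg/L × 1,130,000 L = 12,110 g.
Product at 90.0% available Cl: 12,110 / 0.9 = 13,450 g.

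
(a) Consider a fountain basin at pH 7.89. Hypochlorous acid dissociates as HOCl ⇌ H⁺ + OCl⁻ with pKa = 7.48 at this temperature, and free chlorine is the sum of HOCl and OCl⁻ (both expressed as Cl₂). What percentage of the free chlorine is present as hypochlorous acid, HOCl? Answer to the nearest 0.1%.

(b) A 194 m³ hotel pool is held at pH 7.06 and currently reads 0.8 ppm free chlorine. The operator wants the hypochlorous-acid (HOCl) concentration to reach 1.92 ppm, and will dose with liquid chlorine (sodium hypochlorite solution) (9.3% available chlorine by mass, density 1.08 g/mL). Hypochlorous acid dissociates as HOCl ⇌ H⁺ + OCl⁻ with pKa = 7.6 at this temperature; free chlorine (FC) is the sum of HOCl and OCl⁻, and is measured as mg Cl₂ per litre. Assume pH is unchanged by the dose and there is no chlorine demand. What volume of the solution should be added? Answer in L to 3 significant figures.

(a) [OCl⁻]/[HOCl] = 10^(pH − pKa) = 10^(7.89 − 7.48) = 10^0.41 = 2.57.
(a) Fraction as HOCl = 1 / (1 + 2.57) = 0.2801.

(b) Volume: 194 m³ = 194,000 L.
(b) [OCl⁻]/[HOCl] = 10^(pH − pKa) = 10^(7.06 − 7.6) = 0.2884; fraction as HOCl = 1/(1 + 0.2884) = 0.7762.
(b) Free chlorine required for 1.92 ppm HOCl: 1.92 / 0.7762 = 2.474 ppm.
(b) FC to add: 2.474 − 0.8 = 1.674 mg/L as Cl₂.
(b) Cl₂ equivalent: 1.674 mg/L × 194,000 L = 324.7 g.
(b) Product at 9.3% available Cl: 324.7 / 0.093 = 3491 g.
(b) Volume: 3491 g ÷ 1.08 g/mL = 3233 mL.

(a) 28.0%; (b) 3.23 L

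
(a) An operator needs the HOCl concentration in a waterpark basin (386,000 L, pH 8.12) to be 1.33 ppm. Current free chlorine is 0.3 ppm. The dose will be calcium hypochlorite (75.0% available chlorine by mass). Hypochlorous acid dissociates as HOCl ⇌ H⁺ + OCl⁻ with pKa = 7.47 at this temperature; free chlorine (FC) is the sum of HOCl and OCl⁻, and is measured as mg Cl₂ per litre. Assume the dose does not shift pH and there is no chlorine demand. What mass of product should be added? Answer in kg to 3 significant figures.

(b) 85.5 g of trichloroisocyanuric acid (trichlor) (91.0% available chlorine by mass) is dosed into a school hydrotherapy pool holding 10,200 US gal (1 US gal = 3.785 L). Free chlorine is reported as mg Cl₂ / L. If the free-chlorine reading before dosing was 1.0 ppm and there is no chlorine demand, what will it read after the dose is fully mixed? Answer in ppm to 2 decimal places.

(a) 3.59 kg; (b) 3.02 ppm

(a) [OCl⁻]/[HOCl] = 10^(pH − pKa) = 10^(8.12 − 7.47) = 4.467; fraction as HOCl = 1/(1 + 4.467) = 0.1829.
(a) Free chlorine required for 1.33 ppm HOCl: 1.33 / 0.1829 = 7.271 ppm.
(a) FC to add: 7.271 − 0.3 = 6.971 mg/L as Cl₂.
(a) Cl₂ equivalent: 6.971 mg/L × 386,000 L = 2691 g.
(a) Product at 75.0% available Cl: 2691 / 0.75 = 3588 g.

(b) Volume: 10,200 US gal × 3.785 L/gal = 38,607 L.
(b) Available chlorine delivered: 85.5 g × 0.91 = 77.81 g as Cl₂.
(b) Concentration rise: 77.81 g / 38,607 L = 2.015 mg/L = 2.02 ppm.
(b) Final FC: 1.0 + 2.02 = 3.02 ppm.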